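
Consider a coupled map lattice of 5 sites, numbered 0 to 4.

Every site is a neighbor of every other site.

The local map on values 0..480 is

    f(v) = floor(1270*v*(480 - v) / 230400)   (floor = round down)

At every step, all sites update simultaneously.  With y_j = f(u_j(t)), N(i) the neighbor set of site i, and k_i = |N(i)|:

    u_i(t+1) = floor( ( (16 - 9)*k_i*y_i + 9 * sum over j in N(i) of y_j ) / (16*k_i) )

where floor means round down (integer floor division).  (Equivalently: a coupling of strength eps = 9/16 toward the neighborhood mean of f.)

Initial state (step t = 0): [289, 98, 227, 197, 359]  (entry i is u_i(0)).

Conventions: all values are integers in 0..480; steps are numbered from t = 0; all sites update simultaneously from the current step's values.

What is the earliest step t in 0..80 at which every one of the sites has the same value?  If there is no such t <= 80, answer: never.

Simulating step by step:
t=0: [289, 98, 227, 197, 359]  (not all equal)
t=1: [283, 254, 286, 284, 263]  (not all equal)
t=2: [308, 311, 308, 308, 310]  (not all equal)
t=3: [291, 290, 291, 291, 290]  (not all equal)
t=4: [303, 303, 303, 303, 303]  (all equal)

Answer: 4
Key observation: Synchronization is absorbing here: once all sites are equal they stay equal, and step 4 is the first all-equal step.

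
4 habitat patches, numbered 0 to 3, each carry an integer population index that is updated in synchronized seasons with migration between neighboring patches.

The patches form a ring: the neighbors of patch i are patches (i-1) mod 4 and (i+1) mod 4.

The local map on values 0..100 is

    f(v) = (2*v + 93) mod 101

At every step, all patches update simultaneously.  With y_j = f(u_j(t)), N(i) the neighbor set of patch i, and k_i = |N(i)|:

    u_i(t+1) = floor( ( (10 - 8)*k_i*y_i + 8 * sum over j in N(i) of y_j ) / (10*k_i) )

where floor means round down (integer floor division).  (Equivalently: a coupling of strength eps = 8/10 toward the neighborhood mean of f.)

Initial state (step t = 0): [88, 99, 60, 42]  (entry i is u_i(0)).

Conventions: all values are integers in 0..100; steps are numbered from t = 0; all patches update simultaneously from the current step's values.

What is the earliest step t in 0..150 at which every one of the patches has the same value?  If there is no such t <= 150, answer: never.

Answer: 23
Key observation: Synchronization is absorbing here: once all patches are equal they stay equal, and step 23 is the first all-equal step.

Derivation:
t=0: [88, 99, 60, 42]  (not all equal)
t=1: [79, 49, 68, 46]  (not all equal)
t=2: [79, 48, 75, 47]  (not all equal)
t=3: [79, 53, 77, 53]  (not all equal)
t=4: [88, 57, 87, 57]  (not all equal)
t=5: [17, 53, 17, 53]  (not all equal)
t=6: [83, 40, 83, 40]  (not all equal)
t=7: [69, 60, 69, 60]  (not all equal)
t=8: [14, 25, 14, 25]  (not all equal)
t=9: [37, 24, 37, 24]  (not all equal)
t=10: [45, 60, 45, 60]  (not all equal)
t=11: [25, 67, 25, 67]  (not all equal)
t=12: [28, 38, 28, 38]  (not all equal)
t=13: [64, 52, 64, 52]  (not all equal)
t=14: [80, 34, 80, 34]  (not all equal)
t=15: [58, 52, 58, 52]  (not all equal)
t=16: [78, 24, 78, 24]  (not all equal)
t=17: [41, 45, 41, 45]  (not all equal)
t=18: [80, 75, 80, 75]  (not all equal)
t=19: [43, 49, 43, 49]  (not all equal)
t=20: [87, 80, 87, 80]  (not all equal)
t=21: [53, 62, 53, 62]  (not all equal)
t=22: [31, 81, 31, 81]  (not all equal)
t=23: [53, 53, 53, 53]  (all equal)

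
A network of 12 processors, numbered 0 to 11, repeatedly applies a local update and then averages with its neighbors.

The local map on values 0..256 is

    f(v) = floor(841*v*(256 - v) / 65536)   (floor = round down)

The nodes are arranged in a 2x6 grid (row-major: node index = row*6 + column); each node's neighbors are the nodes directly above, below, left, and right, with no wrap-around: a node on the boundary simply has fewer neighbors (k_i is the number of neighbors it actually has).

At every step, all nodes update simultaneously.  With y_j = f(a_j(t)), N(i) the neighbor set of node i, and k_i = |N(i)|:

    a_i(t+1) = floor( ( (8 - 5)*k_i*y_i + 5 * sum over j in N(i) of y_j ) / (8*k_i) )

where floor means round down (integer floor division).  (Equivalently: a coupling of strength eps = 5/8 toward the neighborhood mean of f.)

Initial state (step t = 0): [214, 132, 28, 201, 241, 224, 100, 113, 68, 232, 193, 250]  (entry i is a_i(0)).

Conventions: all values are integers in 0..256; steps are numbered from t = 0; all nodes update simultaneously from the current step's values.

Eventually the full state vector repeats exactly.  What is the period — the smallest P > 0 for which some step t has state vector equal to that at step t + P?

Answer: 4
Key observation: The state at step 12, [210, 210, 210, 210, 210, 210, 210, 210, 210, 210, 210, 210], reappears at step 16 — and no state repeats earlier — so the cycle the system enters has period 4.

Derivation:
t=0: [214, 132, 28, 201, 241, 224, 100, 113, 68, 232, 193, 250]
t=1: [171, 162, 137, 94, 98, 54, 175, 197, 136, 122, 86, 84]
t=2: [187, 186, 203, 201, 182, 171, 172, 177, 196, 201, 193, 171]
t=3: [171, 163, 147, 146, 165, 181, 176, 171, 151, 146, 162, 176]
t=4: [186, 192, 202, 202, 191, 181, 183, 189, 200, 203, 193, 182]
t=5: [165, 156, 143, 142, 157, 168, 166, 158, 145, 143, 156, 167]
t=6: [194, 199, 205, 205, 198, 192, 193, 198, 204, 205, 199, 192]
t=7: [151, 145, 136, 136, 145, 153, 152, 146, 137, 136, 145, 153]
t=8: [203, 206, 208, 208, 205, 203, 203, 205, 208, 208, 205, 203]
t=9: [136, 132, 128, 129, 133, 136, 136, 133, 129, 129, 133, 136]
t=10: [209, 209, 210, 209, 209, 209, 209, 209, 209, 209, 209, 209]
t=11: [126, 125, 124, 125, 126, 126, 126, 126, 125, 126, 126, 126]
t=12: [210, 210, 210, 210, 210, 210, 210, 210, 210, 210, 210, 210]
t=13: [123, 123, 123, 123, 123, 123, 123, 123, 123, 123, 123, 123]
t=14: [209, 209, 209, 209, 209, 209, 209, 209, 209, 209, 209, 209]
t=15: [126, 126, 126, 126, 126, 126, 126, 126, 126, 126, 126, 126]
t=16: [210, 210, 210, 210, 210, 210, 210, 210, 210, 210, 210, 210]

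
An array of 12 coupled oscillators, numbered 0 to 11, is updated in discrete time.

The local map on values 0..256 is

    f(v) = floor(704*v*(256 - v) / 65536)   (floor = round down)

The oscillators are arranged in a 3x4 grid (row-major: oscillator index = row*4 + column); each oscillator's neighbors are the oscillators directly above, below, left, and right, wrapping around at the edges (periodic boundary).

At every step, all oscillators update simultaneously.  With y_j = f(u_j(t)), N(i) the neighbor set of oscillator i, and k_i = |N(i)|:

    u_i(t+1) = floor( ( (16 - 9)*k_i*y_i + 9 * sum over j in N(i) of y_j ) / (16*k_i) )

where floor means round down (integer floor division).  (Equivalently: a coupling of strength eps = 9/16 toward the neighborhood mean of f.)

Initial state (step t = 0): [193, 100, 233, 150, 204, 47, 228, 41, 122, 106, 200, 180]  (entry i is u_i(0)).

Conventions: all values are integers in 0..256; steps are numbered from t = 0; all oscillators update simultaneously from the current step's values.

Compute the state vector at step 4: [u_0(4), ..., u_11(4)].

Simulating step by step:
t=0: [193, 100, 233, 150, 204, 47, 228, 41, 122, 106, 200, 180]
t=1: [144, 138, 98, 134, 120, 118, 82, 111, 155, 154, 114, 142]
t=2: [173, 171, 167, 172, 173, 170, 163, 170, 170, 170, 168, 172]
t=3: [154, 156, 158, 155, 155, 157, 159, 156, 155, 157, 158, 155]
t=4: [167, 166, 166, 167, 167, 166, 165, 167, 167, 166, 166, 167]

Answer: [167, 166, 166, 167, 167, 166, 165, 167, 167, 166, 166, 167]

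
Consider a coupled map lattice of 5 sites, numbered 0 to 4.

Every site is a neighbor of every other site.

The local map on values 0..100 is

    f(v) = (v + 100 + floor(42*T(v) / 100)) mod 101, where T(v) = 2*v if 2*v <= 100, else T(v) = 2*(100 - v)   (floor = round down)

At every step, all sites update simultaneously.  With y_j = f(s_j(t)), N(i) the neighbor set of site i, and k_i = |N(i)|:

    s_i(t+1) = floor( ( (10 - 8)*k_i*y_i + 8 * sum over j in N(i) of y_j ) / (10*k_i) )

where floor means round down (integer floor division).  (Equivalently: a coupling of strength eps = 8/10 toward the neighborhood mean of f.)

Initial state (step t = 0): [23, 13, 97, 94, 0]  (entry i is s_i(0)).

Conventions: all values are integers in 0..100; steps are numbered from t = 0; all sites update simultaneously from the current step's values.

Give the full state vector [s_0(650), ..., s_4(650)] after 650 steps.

Simulating step by step:
t=0: [23, 13, 97, 94, 0]
t=1: [71, 71, 71, 71, 71]
t=2: [94, 94, 94, 94, 94]
t=3: [98, 98, 98, 98, 98]
t=4: [98, 98, 98, 98, 98]

Answer: [98, 98, 98, 98, 98]
Key observation: The state at step 3, [98, 98, 98, 98, 98], reappears at step 4: the system is in a cycle of period 1 from step 3 on.  Therefore the state at step 650 equals the state at step 3 + ((650 - 3) mod 1) = 3, which is [98, 98, 98, 98, 98].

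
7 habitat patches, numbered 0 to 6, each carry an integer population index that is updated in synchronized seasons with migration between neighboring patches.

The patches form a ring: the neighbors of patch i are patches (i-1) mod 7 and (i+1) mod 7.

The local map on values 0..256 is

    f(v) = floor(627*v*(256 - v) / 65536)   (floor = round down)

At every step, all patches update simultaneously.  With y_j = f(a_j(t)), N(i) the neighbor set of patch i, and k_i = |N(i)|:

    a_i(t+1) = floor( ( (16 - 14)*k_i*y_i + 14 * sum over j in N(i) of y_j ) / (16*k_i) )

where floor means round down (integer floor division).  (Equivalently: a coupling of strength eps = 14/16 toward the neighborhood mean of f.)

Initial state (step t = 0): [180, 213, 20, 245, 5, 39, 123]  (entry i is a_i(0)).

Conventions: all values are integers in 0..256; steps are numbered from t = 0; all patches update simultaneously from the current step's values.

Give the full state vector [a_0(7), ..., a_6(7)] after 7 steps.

Answer: [151, 151, 151, 151, 151, 151, 151]

Derivation:
t=0: [180, 213, 20, 245, 5, 39, 123]
t=1: [122, 87, 54, 28, 47, 83, 111]
t=2: [147, 131, 100, 93, 98, 124, 147]
t=3: [154, 151, 150, 148, 150, 151, 154]
t=4: [150, 151, 151, 152, 151, 151, 150]
t=5: [151, 151, 151, 151, 151, 151, 151]
t=6: [151, 151, 151, 151, 151, 151, 151]
t=7: [151, 151, 151, 151, 151, 151, 151]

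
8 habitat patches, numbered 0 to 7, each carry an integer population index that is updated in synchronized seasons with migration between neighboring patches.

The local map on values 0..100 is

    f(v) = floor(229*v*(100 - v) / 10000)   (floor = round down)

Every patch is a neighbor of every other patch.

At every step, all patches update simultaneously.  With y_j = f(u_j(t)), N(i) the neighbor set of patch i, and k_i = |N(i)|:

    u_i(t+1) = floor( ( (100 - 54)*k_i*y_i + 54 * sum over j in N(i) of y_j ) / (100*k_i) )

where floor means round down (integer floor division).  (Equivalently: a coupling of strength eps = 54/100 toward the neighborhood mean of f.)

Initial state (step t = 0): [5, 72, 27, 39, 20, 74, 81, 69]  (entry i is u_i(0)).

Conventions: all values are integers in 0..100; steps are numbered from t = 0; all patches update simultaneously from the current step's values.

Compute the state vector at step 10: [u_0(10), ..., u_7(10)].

Answer: [56, 56, 56, 56, 56, 56, 56, 56]

Derivation:
t=0: [5, 72, 27, 39, 20, 74, 81, 69]
t=1: [28, 42, 41, 45, 38, 41, 37, 42]
t=2: [50, 54, 54, 54, 53, 54, 53, 54]
t=3: [56, 56, 56, 56, 56, 56, 56, 56]
t=4: [56, 56, 56, 56, 56, 56, 56, 56]
t=5: [56, 56, 56, 56, 56, 56, 56, 56]
t=6: [56, 56, 56, 56, 56, 56, 56, 56]
t=7: [56, 56, 56, 56, 56, 56, 56, 56]
t=8: [56, 56, 56, 56, 56, 56, 56, 56]
t=9: [56, 56, 56, 56, 56, 56, 56, 56]
t=10: [56, 56, 56, 56, 56, 56, 56, 56]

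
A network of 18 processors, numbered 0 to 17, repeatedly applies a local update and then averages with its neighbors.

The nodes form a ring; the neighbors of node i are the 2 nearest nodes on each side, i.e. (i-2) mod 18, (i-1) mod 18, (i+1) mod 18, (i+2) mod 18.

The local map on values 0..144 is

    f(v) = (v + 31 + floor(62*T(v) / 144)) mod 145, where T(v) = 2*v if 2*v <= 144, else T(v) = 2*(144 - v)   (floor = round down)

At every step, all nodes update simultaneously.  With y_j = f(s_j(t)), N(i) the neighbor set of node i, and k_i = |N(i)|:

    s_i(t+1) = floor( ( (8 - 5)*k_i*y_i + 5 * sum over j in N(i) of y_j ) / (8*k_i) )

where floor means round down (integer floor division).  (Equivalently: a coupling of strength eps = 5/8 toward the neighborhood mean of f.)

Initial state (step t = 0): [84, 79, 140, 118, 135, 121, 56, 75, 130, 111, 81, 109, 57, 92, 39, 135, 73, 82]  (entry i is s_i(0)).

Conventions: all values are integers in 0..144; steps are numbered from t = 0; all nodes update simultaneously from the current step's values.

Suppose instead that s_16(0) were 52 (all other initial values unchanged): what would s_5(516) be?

Simulating step by step:
t=0: [84, 79, 140, 118, 135, 121, 56, 75, 130, 111, 81, 109, 57, 92, 39, 135, 52, 82]
t=1: [38, 22, 25, 25, 44, 42, 66, 40, 41, 24, 41, 41, 78, 54, 87, 53, 74, 38]
t=2: [79, 82, 85, 86, 84, 88, 70, 86, 86, 94, 88, 92, 64, 92, 55, 91, 62, 88]
t=3: [17, 21, 20, 21, 20, 20, 19, 20, 20, 22, 19, 19, 32, 36, 57, 36, 31, 18]
t=4: [68, 67, 67, 69, 68, 68, 67, 68, 67, 68, 70, 75, 91, 97, 109, 97, 89, 73]
t=5: [14, 12, 11, 12, 11, 12, 10, 11, 11, 13, 16, 18, 21, 22, 23, 22, 20, 17]
t=6: [57, 54, 52, 52, 51, 51, 50, 51, 52, 55, 60, 64, 68, 70, 71, 69, 66, 62]
t=7: [93, 110, 128, 127, 125, 125, 124, 126, 129, 112, 96, 49, 32, 13, 14, 11, 29, 45]
t=8: [47, 39, 25, 26, 27, 27, 27, 26, 26, 40, 49, 75, 73, 70, 65, 67, 69, 71]
t=9: [77, 84, 88, 83, 80, 80, 80, 83, 90, 86, 80, 48, 33, 14, 11, 12, 29, 45]
t=10: [45, 35, 21, 21, 21, 21, 21, 21, 21, 36, 47, 74, 73, 70, 63, 67, 68, 70]
t=11: [73, 78, 80, 74, 70, 70, 70, 74, 81, 80, 76, 46, 32, 14, 10, 11, 26, 42]
t=12: [43, 34, 19, 18, 17, 17, 17, 19, 19, 35, 46, 72, 71, 69, 61, 65, 65, 67]
t=13: [69, 74, 76, 68, 62, 62, 63, 69, 77, 77, 74, 45, 52, 34, 60, 29, 44, 37]
t=14: [44, 30, 14, 11, 6, 5, 6, 12, 16, 33, 51, 83, 105, 108, 118, 101, 94, 73]
t=15: [71, 69, 66, 54, 45, 44, 46, 56, 71, 74, 77, 49, 39, 24, 24, 23, 37, 45]
t=16: [43, 47, 46, 87, 100, 119, 102, 92, 52, 53, 48, 79, 84, 86, 82, 84, 80, 74]
t=17: [84, 86, 86, 52, 38, 23, 39, 56, 93, 93, 91, 52, 36, 20, 21, 20, 34, 49]
t=18: [48, 53, 50, 81, 88, 100, 90, 85, 52, 56, 50, 80, 81, 82, 77, 80, 79, 77]
t=19: [90, 92, 92, 54, 37, 22, 38, 55, 94, 96, 94, 54, 36, 20, 20, 20, 35, 52]
t=20: [49, 55, 51, 82, 87, 99, 88, 83, 52, 57, 51, 82, 82, 82, 77, 81, 80, 80]
t=21: [92, 95, 93, 55, 38, 22, 38, 56, 95, 97, 94, 55, 37, 20, 20, 20, 36, 54]
t=22: [51, 56, 51, 83, 88, 100, 89, 84, 52, 57, 52, 83, 82, 83, 77, 82, 81, 82]
t=23: [94, 96, 94, 55, 38, 22, 38, 56, 95, 97, 95, 55, 37, 20, 20, 20, 37, 55]
t=24: [52, 57, 52, 83, 89, 100, 89, 84, 52, 57, 52, 83, 82, 83, 77, 83, 82, 83]
t=25: [95, 97, 95, 56, 38, 22, 38, 56, 95, 97, 95, 55, 37, 20, 20, 20, 37, 55]
t=26: [52, 57, 52, 84, 89, 100, 89, 84, 52, 57, 52, 83, 82, 83, 77, 83, 82, 83]
t=27: [95, 97, 95, 56, 38, 22, 38, 56, 95, 97, 95, 55, 37, 20, 20, 20, 37, 55]

Answer: s_5(516) = 100
Key observation: The state at step 25, [95, 97, 95, 56, 38, 22, 38, 56, 95, 97, 95, 55, 37, 20, 20, 20, 37, 55], reappears at step 27: the system is in a cycle of period 2 from step 25 on.  Therefore the state at step 516 equals the state at step 25 + ((516 - 25) mod 2) = 26, which is [52, 57, 52, 84, 89, 100, 89, 84, 52, 57, 52, 83, 82, 83, 77, 83, 82, 83].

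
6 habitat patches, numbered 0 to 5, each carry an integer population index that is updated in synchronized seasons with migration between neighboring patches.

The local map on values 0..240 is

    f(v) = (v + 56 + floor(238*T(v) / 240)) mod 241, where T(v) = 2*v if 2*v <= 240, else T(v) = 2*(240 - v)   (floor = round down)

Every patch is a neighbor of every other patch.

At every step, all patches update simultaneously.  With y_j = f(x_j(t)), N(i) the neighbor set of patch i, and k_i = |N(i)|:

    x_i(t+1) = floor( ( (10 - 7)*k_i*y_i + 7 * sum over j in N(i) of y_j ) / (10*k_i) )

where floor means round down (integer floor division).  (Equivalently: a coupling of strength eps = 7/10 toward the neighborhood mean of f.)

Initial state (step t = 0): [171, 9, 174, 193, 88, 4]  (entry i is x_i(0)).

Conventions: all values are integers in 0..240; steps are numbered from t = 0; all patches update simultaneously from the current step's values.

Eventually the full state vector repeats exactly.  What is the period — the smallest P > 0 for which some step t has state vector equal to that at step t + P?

Simulating step by step:
t=0: [171, 9, 174, 193, 88, 4]
t=1: [99, 92, 98, 95, 91, 90]
t=2: [97, 94, 97, 95, 93, 93]
t=3: [98, 97, 98, 97, 96, 96]
t=4: [104, 104, 104, 104, 103, 103]
t=5: [124, 124, 124, 124, 123, 123]
t=6: [169, 169, 169, 169, 169, 169]
t=7: [124, 124, 124, 124, 124, 124]
t=8: [169, 169, 169, 169, 169, 169]

Answer: 2
Key observation: The state at step 6, [169, 169, 169, 169, 169, 169], reappears at step 8 — and no state repeats earlier — so the cycle the system enters has period 2.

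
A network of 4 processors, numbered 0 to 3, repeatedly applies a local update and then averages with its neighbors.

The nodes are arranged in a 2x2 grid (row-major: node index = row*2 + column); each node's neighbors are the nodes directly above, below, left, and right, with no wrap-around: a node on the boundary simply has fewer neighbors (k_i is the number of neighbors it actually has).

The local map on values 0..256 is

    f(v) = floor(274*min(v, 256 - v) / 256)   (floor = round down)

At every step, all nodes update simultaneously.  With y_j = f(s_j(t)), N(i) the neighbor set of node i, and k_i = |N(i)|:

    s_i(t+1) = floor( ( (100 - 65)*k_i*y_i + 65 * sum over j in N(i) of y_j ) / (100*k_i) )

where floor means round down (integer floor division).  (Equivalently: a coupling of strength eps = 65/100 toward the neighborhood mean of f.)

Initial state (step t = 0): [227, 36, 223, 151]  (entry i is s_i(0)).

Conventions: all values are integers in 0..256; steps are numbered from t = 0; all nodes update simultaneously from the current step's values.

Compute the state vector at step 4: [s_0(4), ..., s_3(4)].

Simulating step by step:
t=0: [227, 36, 223, 151]
t=1: [34, 59, 58, 62]
t=2: [53, 55, 54, 63]
t=3: [56, 60, 59, 60]
t=4: [61, 62, 62, 63]

Answer: [61, 62, 62, 63]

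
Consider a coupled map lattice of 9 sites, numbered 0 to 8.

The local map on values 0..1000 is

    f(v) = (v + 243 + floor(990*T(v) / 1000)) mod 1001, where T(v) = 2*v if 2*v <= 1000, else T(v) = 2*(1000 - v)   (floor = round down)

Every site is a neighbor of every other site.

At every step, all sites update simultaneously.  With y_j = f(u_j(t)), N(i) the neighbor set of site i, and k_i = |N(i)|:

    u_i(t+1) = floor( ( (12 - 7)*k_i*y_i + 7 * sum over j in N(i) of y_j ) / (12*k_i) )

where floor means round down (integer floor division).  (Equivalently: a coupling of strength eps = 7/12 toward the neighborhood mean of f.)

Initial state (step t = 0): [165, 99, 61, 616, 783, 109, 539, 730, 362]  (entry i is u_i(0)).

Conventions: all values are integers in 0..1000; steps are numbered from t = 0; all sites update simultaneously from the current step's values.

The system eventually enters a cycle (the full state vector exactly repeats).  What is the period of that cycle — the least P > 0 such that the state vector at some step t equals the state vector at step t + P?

Simulating step by step:
t=0: [165, 99, 61, 616, 783, 109, 539, 730, 362]
t=1: [606, 538, 499, 566, 510, 548, 592, 527, 463]
t=2: [660, 682, 694, 673, 692, 679, 664, 686, 657]
t=3: [564, 556, 552, 559, 553, 557, 562, 555, 565]
t=4: [672, 675, 676, 674, 676, 675, 673, 675, 672]
t=5: [561, 560, 560, 560, 560, 560, 561, 560, 561]
t=6: [672, 672, 672, 672, 672, 672, 672, 672, 672]
t=7: [563, 563, 563, 563, 563, 563, 563, 563, 563]
t=8: [670, 670, 670, 670, 670, 670, 670, 670, 670]
t=9: [565, 565, 565, 565, 565, 565, 565, 565, 565]
t=10: [668, 668, 668, 668, 668, 668, 668, 668, 668]
t=11: [567, 567, 567, 567, 567, 567, 567, 567, 567]
t=12: [666, 666, 666, 666, 666, 666, 666, 666, 666]
t=13: [569, 569, 569, 569, 569, 569, 569, 569, 569]
t=14: [664, 664, 664, 664, 664, 664, 664, 664, 664]
t=15: [571, 571, 571, 571, 571, 571, 571, 571, 571]
t=16: [662, 662, 662, 662, 662, 662, 662, 662, 662]
t=17: [573, 573, 573, 573, 573, 573, 573, 573, 573]
t=18: [660, 660, 660, 660, 660, 660, 660, 660, 660]
t=19: [575, 575, 575, 575, 575, 575, 575, 575, 575]
t=20: [658, 658, 658, 658, 658, 658, 658, 658, 658]
t=21: [577, 577, 577, 577, 577, 577, 577, 577, 577]
t=22: [656, 656, 656, 656, 656, 656, 656, 656, 656]
t=23: [579, 579, 579, 579, 579, 579, 579, 579, 579]
t=24: [654, 654, 654, 654, 654, 654, 654, 654, 654]
t=25: [581, 581, 581, 581, 581, 581, 581, 581, 581]
t=26: [652, 652, 652, 652, 652, 652, 652, 652, 652]
t=27: [583, 583, 583, 583, 583, 583, 583, 583, 583]
t=28: [650, 650, 650, 650, 650, 650, 650, 650, 650]
t=29: [585, 585, 585, 585, 585, 585, 585, 585, 585]
t=30: [648, 648, 648, 648, 648, 648, 648, 648, 648]
t=31: [586, 586, 586, 586, 586, 586, 586, 586, 586]
t=32: [647, 647, 647, 647, 647, 647, 647, 647, 647]
t=33: [587, 587, 587, 587, 587, 587, 587, 587, 587]
t=34: [646, 646, 646, 646, 646, 646, 646, 646, 646]
t=35: [588, 588, 588, 588, 588, 588, 588, 588, 588]
t=36: [645, 645, 645, 645, 645, 645, 645, 645, 645]
t=37: [589, 589, 589, 589, 589, 589, 589, 589, 589]
t=38: [644, 644, 644, 644, 644, 644, 644, 644, 644]
t=39: [590, 590, 590, 590, 590, 590, 590, 590, 590]
t=40: [643, 643, 643, 643, 643, 643, 643, 643, 643]
t=41: [591, 591, 591, 591, 591, 591, 591, 591, 591]
t=42: [642, 642, 642, 642, 642, 642, 642, 642, 642]
t=43: [592, 592, 592, 592, 592, 592, 592, 592, 592]
t=44: [641, 641, 641, 641, 641, 641, 641, 641, 641]
t=45: [593, 593, 593, 593, 593, 593, 593, 593, 593]
t=46: [640, 640, 640, 640, 640, 640, 640, 640, 640]
t=47: [594, 594, 594, 594, 594, 594, 594, 594, 594]
t=48: [639, 639, 639, 639, 639, 639, 639, 639, 639]
t=49: [595, 595, 595, 595, 595, 595, 595, 595, 595]
t=50: [638, 638, 638, 638, 638, 638, 638, 638, 638]
t=51: [596, 596, 596, 596, 596, 596, 596, 596, 596]
t=52: [637, 637, 637, 637, 637, 637, 637, 637, 637]
t=53: [597, 597, 597, 597, 597, 597, 597, 597, 597]
t=54: [636, 636, 636, 636, 636, 636, 636, 636, 636]
t=55: [598, 598, 598, 598, 598, 598, 598, 598, 598]
t=56: [635, 635, 635, 635, 635, 635, 635, 635, 635]
t=57: [599, 599, 599, 599, 599, 599, 599, 599, 599]
t=58: [634, 634, 634, 634, 634, 634, 634, 634, 634]
t=59: [600, 600, 600, 600, 600, 600, 600, 600, 600]
t=60: [634, 634, 634, 634, 634, 634, 634, 634, 634]

Answer: 2
Key observation: The state at step 58, [634, 634, 634, 634, 634, 634, 634, 634, 634], reappears at step 60 — and no state repeats earlier — so the cycle the system enters has period 2.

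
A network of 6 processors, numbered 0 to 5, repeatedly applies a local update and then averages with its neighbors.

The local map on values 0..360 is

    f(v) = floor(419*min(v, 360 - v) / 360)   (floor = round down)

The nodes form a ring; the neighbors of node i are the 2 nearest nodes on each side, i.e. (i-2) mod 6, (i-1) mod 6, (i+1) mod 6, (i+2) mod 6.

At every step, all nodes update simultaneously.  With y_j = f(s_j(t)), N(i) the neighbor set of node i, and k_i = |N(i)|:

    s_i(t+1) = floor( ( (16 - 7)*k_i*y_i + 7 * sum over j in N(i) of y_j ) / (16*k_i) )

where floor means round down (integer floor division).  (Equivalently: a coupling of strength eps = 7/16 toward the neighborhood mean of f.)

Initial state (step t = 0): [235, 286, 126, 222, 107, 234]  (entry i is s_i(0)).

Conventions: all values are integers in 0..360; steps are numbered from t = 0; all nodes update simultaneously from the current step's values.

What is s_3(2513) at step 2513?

Simulating step by step:
t=0: [235, 286, 126, 222, 107, 234]
t=1: [136, 113, 138, 144, 135, 138]
t=2: [155, 144, 157, 160, 158, 157]
t=3: [179, 173, 180, 182, 182, 180]
t=4: [207, 204, 207, 206, 207, 207]
t=5: [178, 179, 178, 178, 178, 178]
t=6: [207, 207, 207, 207, 207, 207]
t=7: [178, 178, 178, 178, 178, 178]
t=8: [207, 207, 207, 207, 207, 207]

Answer: s_3(2513) = 178
Key observation: The state at step 6, [207, 207, 207, 207, 207, 207], reappears at step 8: the system is in a cycle of period 2 from step 6 on.  Therefore the state at step 2513 equals the state at step 6 + ((2513 - 6) mod 2) = 7, which is [178, 178, 178, 178, 178, 178].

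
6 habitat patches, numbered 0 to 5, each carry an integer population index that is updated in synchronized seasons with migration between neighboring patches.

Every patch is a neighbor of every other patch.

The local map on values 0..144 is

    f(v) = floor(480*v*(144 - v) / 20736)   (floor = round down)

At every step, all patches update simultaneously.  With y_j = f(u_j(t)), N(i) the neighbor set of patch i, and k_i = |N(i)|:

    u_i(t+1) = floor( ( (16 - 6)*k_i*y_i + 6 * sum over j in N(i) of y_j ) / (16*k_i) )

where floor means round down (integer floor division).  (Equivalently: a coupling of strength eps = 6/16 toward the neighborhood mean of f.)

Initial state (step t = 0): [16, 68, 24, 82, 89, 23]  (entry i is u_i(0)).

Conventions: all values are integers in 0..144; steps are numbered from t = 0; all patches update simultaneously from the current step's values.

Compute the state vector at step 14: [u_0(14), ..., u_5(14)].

Simulating step by step:
t=0: [16, 68, 24, 82, 89, 23]
t=1: [65, 104, 75, 103, 101, 74]
t=2: [113, 101, 114, 102, 103, 114]
t=3: [84, 95, 83, 94, 93, 83]
t=4: [114, 109, 114, 109, 110, 114]
t=5: [80, 85, 80, 85, 84, 80]
t=6: [117, 116, 117, 116, 116, 117]
t=7: [73, 74, 73, 74, 74, 73]
t=8: [119, 119, 119, 119, 119, 119]
t=9: [68, 68, 68, 68, 68, 68]
t=10: [119, 119, 119, 119, 119, 119]
t=11: [68, 68, 68, 68, 68, 68]
t=12: [119, 119, 119, 119, 119, 119]
t=13: [68, 68, 68, 68, 68, 68]
t=14: [119, 119, 119, 119, 119, 119]

Answer: [119, 119, 119, 119, 119, 119]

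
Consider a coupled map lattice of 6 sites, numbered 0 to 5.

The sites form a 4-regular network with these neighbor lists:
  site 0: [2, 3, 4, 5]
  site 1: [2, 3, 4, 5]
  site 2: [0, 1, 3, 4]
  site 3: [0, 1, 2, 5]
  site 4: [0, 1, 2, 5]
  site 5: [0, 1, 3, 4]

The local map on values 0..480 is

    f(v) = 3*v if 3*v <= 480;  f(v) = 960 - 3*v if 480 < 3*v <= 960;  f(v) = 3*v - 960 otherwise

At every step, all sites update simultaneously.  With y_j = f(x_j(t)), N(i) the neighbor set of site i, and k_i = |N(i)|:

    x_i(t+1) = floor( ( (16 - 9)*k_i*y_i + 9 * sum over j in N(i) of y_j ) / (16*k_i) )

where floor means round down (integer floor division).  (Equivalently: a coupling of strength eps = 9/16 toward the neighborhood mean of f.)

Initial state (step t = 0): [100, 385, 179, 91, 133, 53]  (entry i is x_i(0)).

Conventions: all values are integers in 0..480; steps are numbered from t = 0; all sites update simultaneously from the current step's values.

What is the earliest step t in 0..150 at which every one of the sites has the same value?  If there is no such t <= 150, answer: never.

Simulating step by step:
t=0: [100, 385, 179, 91, 133, 53]  (not all equal)
t=1: [307, 261, 349, 270, 326, 233]  (not all equal)
t=2: [89, 150, 92, 144, 87, 168]  (not all equal)
t=3: [317, 397, 319, 392, 317, 397]  (not all equal)
t=4: [68, 165, 66, 161, 70, 166]  (not all equal)
t=5: [278, 392, 277, 395, 278, 392]  (not all equal)
t=6: [153, 192, 153, 195, 151, 191]  (not all equal)
t=7: [436, 403, 435, 401, 435, 404]  (not all equal)
t=8: [318, 275, 317, 274, 318, 276]  (not all equal)
t=9: [42, 99, 44, 100, 42, 97]  (not all equal)
t=10: [174, 249, 177, 250, 174, 246]  (not all equal)
t=11: [374, 275, 370, 274, 374, 279]  (not all equal)
t=12: [151, 139, 149, 140, 151, 137]  (not all equal)
t=13: [441, 425, 440, 426, 441, 424]  (not all equal)
t=14: [349, 328, 348, 328, 348, 327]  (not all equal)
t=15: [68, 40, 67, 40, 67, 39]  (not all equal)
t=16: [179, 142, 178, 142, 178, 141]  (not all equal)
t=17: [424, 425, 425, 425, 425, 424]  (not all equal)
t=18: [313, 314, 314, 314, 314, 313]  (not all equal)
t=19: [19, 18, 18, 18, 18, 19]  (not all equal)
t=20: [55, 54, 54, 54, 54, 55]  (not all equal)
t=21: [163, 162, 162, 162, 162, 163]  (not all equal)
t=22: [472, 473, 473, 473, 473, 472]  (not all equal)
t=23: [457, 458, 458, 458, 458, 457]  (not all equal)
t=24: [412, 413, 413, 413, 413, 412]  (not all equal)
t=25: [277, 278, 278, 278, 278, 277]  (not all equal)
t=26: [127, 126, 126, 126, 126, 127]  (not all equal)
t=27: [379, 378, 378, 378, 378, 379]  (not all equal)
t=28: [175, 174, 174, 174, 174, 175]  (not all equal)
t=29: [436, 437, 437, 437, 437, 436]  (not all equal)
t=30: [349, 350, 350, 350, 350, 349]  (not all equal)
t=31: [88, 89, 89, 89, 89, 88]  (not all equal)
t=32: [265, 266, 266, 266, 266, 265]  (not all equal)
t=33: [163, 162, 162, 162, 162, 163]  (not all equal)

Answer: never
Key observation: The state at step 21 reappears at step 33 — the system is in a cycle of period 12 from step 21 on.  No step 0..33 is synchronized, and the cycle repeats forever, so no step up to 150 (or ever) has all sites equal.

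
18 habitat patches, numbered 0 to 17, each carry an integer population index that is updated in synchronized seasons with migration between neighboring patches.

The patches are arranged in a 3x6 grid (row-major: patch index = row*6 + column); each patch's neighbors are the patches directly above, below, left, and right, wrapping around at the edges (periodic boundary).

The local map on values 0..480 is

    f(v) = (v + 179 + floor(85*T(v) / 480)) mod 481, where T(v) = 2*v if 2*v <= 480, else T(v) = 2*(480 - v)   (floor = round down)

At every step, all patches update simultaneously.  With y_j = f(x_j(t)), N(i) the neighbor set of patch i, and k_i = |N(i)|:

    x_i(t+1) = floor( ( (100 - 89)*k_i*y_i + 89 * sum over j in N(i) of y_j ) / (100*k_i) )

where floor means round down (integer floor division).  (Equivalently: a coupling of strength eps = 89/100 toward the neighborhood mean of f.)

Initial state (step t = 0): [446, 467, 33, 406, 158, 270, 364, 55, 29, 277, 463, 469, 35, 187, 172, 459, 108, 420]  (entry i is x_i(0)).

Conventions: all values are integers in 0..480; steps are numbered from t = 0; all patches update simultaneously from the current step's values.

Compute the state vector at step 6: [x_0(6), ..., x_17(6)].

Answer: [248, 104, 95, 232, 254, 266, 248, 104, 96, 231, 255, 265, 249, 103, 97, 230, 257, 263]

Derivation:
t=0: [446, 467, 33, 406, 158, 270, 364, 55, 29, 277, 463, 469, 35, 187, 172, 459, 108, 420]
t=1: [137, 255, 231, 197, 190, 195, 190, 232, 231, 156, 225, 119, 209, 283, 275, 220, 227, 185]
t=2: [345, 100, 119, 340, 247, 397, 310, 118, 102, 250, 260, 328, 335, 128, 126, 249, 299, 325]
t=3: [141, 283, 274, 103, 71, 74, 138, 271, 269, 107, 47, 76, 139, 280, 269, 120, 43, 85]
t=4: [276, 117, 104, 253, 269, 301, 276, 116, 104, 245, 274, 293, 279, 116, 109, 241, 282, 291]
t=5: [114, 267, 260, 94, 46, 51, 113, 267, 259, 95, 43, 52, 112, 269, 257, 98, 41, 54]
t=6: [248, 104, 95, 232, 254, 266, 248, 104, 96, 231, 255, 265, 249, 103, 97, 230, 257, 263]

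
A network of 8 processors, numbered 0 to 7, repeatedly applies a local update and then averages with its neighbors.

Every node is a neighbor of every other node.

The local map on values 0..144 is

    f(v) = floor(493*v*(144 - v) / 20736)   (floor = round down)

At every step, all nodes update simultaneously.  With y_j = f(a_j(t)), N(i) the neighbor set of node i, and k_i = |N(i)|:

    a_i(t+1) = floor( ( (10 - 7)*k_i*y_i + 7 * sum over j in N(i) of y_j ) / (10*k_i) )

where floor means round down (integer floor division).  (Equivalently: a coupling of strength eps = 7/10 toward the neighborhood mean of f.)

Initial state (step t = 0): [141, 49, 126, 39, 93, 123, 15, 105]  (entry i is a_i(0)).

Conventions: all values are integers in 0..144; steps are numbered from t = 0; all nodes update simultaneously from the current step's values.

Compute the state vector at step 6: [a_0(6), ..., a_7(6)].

Simulating step by step:
t=0: [141, 49, 126, 39, 93, 123, 15, 105]
t=1: [60, 80, 69, 78, 81, 70, 67, 78]
t=2: [121, 121, 121, 121, 121, 121, 121, 121]
t=3: [66, 66, 66, 66, 66, 66, 66, 66]
t=4: [122, 122, 122, 122, 122, 122, 122, 122]
t=5: [63, 63, 63, 63, 63, 63, 63, 63]
t=6: [121, 121, 121, 121, 121, 121, 121, 121]

Answer: [121, 121, 121, 121, 121, 121, 121, 121]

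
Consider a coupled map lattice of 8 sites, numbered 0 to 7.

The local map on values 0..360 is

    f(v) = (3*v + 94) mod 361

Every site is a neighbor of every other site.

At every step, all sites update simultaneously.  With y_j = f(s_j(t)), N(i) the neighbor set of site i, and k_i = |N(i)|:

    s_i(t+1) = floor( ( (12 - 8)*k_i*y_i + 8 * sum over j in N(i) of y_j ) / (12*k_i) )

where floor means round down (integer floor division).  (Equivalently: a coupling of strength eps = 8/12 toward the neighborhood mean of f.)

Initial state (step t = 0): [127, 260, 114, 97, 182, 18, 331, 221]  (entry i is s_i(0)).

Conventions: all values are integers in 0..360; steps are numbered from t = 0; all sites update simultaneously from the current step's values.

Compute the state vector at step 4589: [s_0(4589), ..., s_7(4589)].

Simulating step by step:
t=0: [127, 260, 114, 97, 182, 18, 331, 221]
t=1: [106, 115, 97, 84, 145, 114, 80, 87]
t=2: [148, 154, 142, 218, 176, 154, 215, 220]
t=3: [143, 147, 139, 107, 163, 147, 105, 108]
t=4: [137, 140, 134, 112, 152, 140, 110, 112]
t=5: [127, 129, 125, 109, 137, 129, 107, 109]
t=6: [101, 102, 100, 88, 108, 102, 87, 88]
t=7: [130, 130, 129, 206, 135, 130, 205, 206]
t=8: [189, 189, 188, 243, 192, 189, 242, 243]
t=9: [243, 243, 242, 196, 245, 243, 195, 196]
t=10: [163, 163, 163, 216, 165, 163, 215, 216]
t=11: [164, 164, 164, 116, 166, 164, 115, 116]
t=12: [184, 184, 184, 149, 185, 184, 149, 149]
t=13: [255, 255, 255, 230, 256, 255, 230, 230]
t=14: [115, 115, 115, 98, 116, 115, 98, 98]
t=15: [63, 63, 63, 51, 64, 63, 51, 51]
t=16: [273, 273, 273, 264, 273, 273, 264, 264]
t=17: [183, 183, 183, 176, 183, 183, 176, 176]
t=18: [276, 276, 276, 271, 276, 276, 271, 271]
t=19: [195, 195, 195, 192, 195, 195, 192, 192]
t=20: [315, 315, 315, 313, 315, 315, 313, 313]
t=21: [315, 315, 315, 313, 315, 315, 313, 313]

Answer: [315, 315, 315, 313, 315, 315, 313, 313]
Key observation: The state at step 20, [315, 315, 315, 313, 315, 315, 313, 313], reappears at step 21: the system is in a cycle of period 1 from step 20 on.  Therefore the state at step 4589 equals the state at step 20 + ((4589 - 20) mod 1) = 20, which is [315, 315, 315, 313, 315, 315, 313, 313].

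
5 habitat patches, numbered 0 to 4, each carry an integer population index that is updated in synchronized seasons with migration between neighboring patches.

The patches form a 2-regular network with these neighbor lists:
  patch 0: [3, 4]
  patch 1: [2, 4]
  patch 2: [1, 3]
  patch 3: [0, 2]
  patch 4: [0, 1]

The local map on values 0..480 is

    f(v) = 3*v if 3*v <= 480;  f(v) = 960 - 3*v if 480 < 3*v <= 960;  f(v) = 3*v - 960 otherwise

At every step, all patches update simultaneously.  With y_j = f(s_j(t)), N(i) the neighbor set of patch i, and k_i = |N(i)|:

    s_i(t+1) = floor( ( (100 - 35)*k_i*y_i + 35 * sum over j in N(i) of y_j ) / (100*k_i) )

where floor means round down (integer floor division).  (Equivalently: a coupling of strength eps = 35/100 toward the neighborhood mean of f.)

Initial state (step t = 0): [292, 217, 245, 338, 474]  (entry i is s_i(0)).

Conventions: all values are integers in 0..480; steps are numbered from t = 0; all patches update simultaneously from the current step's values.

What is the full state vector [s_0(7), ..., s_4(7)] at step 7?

Simulating step by step:
t=0: [292, 217, 245, 338, 474]
t=1: [144, 321, 209, 89, 369]
t=2: [353, 85, 263, 307, 171]
t=3: [149, 273, 162, 72, 352]
t=4: [345, 191, 370, 301, 165]
t=5: [140, 359, 175, 76, 383]
t=6: [345, 185, 343, 297, 216]
t=7: [115, 329, 127, 70, 286]

Answer: [115, 329, 127, 70, 286]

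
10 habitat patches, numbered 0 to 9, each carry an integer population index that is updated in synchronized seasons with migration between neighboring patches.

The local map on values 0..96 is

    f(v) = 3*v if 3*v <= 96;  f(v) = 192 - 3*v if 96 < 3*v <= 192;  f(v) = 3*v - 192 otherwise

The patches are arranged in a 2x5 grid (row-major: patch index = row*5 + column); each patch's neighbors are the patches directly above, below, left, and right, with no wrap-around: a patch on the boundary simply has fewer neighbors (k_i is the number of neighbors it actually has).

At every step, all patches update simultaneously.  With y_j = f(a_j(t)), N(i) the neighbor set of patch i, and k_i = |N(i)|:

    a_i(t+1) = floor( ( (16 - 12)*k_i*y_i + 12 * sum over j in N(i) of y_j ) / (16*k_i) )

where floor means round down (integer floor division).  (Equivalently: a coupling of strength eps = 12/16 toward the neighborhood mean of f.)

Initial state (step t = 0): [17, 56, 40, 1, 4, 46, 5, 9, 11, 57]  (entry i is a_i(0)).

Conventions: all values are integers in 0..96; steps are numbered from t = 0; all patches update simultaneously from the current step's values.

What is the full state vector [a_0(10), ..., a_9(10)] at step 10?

Simulating step by step:
t=0: [17, 56, 40, 1, 4, 46, 5, 9, 11, 57]
t=1: [42, 40, 31, 30, 12, 38, 30, 36, 21, 22]
t=2: [72, 80, 84, 70, 67, 78, 81, 82, 75, 53]
t=3: [39, 45, 45, 30, 21, 38, 48, 49, 34, 24]
t=4: [69, 59, 62, 75, 76, 65, 57, 60, 74, 75]
t=5: [10, 14, 16, 26, 33, 14, 12, 17, 27, 33]
t=6: [39, 39, 54, 75, 87, 35, 42, 54, 75, 88]
t=7: [79, 61, 42, 41, 56, 74, 64, 39, 42, 56]
t=8: [25, 30, 54, 56, 40, 24, 28, 51, 58, 39]
t=9: [79, 69, 45, 36, 55, 77, 71, 42, 39, 52]
t=10: [31, 34, 55, 60, 51, 34, 35, 54, 65, 47]

Answer: [31, 34, 55, 60, 51, 34, 35, 54, 65, 47]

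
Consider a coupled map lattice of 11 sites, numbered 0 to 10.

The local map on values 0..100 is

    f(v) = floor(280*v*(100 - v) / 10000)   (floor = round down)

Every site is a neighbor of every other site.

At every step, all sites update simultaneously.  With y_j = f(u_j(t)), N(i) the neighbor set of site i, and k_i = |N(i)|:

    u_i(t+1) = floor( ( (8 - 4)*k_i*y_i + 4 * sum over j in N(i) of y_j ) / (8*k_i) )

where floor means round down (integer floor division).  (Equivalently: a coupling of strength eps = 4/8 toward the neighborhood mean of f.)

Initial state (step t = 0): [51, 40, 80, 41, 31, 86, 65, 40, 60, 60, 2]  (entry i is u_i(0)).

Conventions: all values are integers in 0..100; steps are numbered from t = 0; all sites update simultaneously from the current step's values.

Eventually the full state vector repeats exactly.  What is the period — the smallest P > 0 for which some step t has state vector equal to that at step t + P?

Answer: 2
Key observation: The state at step 4, [65, 65, 65, 65, 65, 65, 65, 65, 65, 65, 65], reappears at step 6 — and no state repeats earlier — so the cycle the system enters has period 2.

Derivation:
t=0: [51, 40, 80, 41, 31, 86, 65, 40, 60, 60, 2]
t=1: [61, 60, 50, 60, 56, 45, 58, 60, 60, 60, 32]
t=2: [66, 66, 68, 66, 67, 67, 67, 66, 66, 66, 63]
t=3: [61, 61, 61, 61, 61, 61, 61, 61, 61, 61, 63]
t=4: [65, 65, 65, 65, 65, 65, 65, 65, 65, 65, 65]
t=5: [63, 63, 63, 63, 63, 63, 63, 63, 63, 63, 63]
t=6: [65, 65, 65, 65, 65, 65, 65, 65, 65, 65, 65]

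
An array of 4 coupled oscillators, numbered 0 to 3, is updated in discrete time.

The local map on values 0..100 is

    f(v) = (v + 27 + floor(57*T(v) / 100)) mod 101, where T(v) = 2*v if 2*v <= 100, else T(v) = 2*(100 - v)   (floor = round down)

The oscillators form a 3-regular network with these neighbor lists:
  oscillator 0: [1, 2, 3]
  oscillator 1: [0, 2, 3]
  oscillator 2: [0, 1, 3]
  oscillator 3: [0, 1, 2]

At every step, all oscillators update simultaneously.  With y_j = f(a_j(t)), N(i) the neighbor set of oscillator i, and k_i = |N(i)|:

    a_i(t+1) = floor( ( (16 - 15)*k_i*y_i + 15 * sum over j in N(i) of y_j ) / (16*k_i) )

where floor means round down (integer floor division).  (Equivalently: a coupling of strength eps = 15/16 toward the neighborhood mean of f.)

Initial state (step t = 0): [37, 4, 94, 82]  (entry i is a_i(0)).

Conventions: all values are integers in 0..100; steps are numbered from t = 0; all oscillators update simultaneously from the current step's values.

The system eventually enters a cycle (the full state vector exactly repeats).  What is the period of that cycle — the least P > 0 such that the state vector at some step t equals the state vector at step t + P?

Simulating step by step:
t=0: [37, 4, 94, 82]
t=1: [28, 20, 22, 22]
t=2: [73, 77, 76, 76]
t=3: [29, 29, 29, 29]
t=4: [89, 89, 89, 89]
t=5: [27, 27, 27, 27]
t=6: [84, 84, 84, 84]
t=7: [28, 28, 28, 28]
t=8: [86, 86, 86, 86]
t=9: [27, 27, 27, 27]

Answer: 4
Key observation: The state at step 5, [27, 27, 27, 27], reappears at step 9 — and no state repeats earlier — so the cycle the system enters has period 4.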